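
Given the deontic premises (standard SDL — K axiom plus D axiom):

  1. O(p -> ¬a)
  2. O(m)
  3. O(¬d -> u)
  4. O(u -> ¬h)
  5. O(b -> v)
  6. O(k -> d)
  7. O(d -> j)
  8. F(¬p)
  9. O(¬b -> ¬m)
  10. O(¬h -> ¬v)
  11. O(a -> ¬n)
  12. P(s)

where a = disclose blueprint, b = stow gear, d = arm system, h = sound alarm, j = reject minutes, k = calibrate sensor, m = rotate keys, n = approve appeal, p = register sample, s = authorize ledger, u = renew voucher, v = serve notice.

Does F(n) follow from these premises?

Premise 11 is O(a -> ¬n), but O(a) is not derivable from the premises, so it does not yield O(¬n).
No other premise forces O(¬n). An ideal world satisfying every premise can still have n true, so F(n) is not derivable.

No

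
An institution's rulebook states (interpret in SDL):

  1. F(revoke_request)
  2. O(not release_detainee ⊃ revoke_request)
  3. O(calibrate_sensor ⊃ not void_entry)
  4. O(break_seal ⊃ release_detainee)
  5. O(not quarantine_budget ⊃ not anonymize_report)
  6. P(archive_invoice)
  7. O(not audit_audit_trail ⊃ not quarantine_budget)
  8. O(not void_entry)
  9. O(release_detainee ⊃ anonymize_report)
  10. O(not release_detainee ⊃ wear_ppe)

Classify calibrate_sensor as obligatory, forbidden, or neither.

Neither

Premise 3 is O(calibrate_sensor ⊃ not void_entry); even if O(not void_entry) held, inferring O(calibrate_sensor) would be affirming the consequent — invalid.
No premise or chain of K-axiom applications forces O(calibrate_sensor), and none forces O(not calibrate_sensor). So calibrate_sensor is neither obligatory nor forbidden under these norms.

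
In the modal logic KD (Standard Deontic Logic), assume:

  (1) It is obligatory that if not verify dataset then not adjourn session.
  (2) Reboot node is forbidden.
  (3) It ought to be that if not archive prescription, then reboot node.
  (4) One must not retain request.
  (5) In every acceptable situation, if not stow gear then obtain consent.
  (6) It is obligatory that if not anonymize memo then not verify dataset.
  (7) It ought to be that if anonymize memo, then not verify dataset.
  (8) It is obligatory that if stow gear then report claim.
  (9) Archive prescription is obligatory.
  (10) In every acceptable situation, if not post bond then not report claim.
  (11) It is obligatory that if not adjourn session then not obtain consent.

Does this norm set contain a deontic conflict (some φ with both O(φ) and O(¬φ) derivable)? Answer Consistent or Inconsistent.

Premise 3 is O(¬archive_prescription → reboot_node), but O(¬archive_prescription) is not derivable from the premises, so it does not yield O(reboot_node).
So O(reboot_node) is not derivable, and the apparent clash with O(¬reboot_node) does not arise.
A world satisfying every obligation exists (e.g. adjourn_session=false, anonymize_memo=false, archive_prescription=true, obtain_consent=false, post_bond=true, reboot_node=false, report_claim=true, retain_request=false, stow_gear=true, verify_dataset=false); no atom is both obligatory and forbidden, so the set is consistent.

Consistent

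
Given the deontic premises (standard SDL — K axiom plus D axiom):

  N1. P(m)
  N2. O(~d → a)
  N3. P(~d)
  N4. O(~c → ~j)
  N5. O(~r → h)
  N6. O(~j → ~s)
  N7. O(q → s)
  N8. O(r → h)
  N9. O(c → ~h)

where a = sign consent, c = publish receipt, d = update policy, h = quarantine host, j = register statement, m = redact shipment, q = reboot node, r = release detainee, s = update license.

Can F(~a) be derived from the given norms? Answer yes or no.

Premise 2 is O(~d → a), but O(~d) is not derivable from the premises (the permission P(~d) asserts only ~O(d), not O(~d)), so it does not yield O(a).
No other premise forces O(a). An ideal world satisfying every premise can still have ~a true, so F(~a) is not derivable.

No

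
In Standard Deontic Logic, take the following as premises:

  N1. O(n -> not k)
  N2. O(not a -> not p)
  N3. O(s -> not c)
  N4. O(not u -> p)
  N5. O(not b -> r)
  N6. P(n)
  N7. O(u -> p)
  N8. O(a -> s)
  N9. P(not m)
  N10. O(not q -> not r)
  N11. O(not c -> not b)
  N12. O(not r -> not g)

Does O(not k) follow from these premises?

Premise 1 is O(n -> not k), but O(n) is not derivable from the premises (the permission P(n) asserts only not O(not n), not O(n)), so it does not yield O(not k).
No other premise forces O(not k). An ideal world satisfying every premise can still have not k false, so O(not k) is not derivable.

No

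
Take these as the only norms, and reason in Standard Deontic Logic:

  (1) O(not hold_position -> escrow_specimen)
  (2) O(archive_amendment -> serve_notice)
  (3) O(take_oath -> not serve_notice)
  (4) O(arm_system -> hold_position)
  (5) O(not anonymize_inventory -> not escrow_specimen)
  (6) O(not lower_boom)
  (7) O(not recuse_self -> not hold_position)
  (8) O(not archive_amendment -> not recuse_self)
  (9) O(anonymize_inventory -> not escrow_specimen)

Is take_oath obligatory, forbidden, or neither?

By case analysis on anonymize_inventory: premise 9 gives O(anonymize_inventory -> not escrow_specimen) and premise 5 gives O(not anonymize_inventory -> not escrow_specimen), so O(not escrow_specimen) either way.
The contrapositive of premise 1 (O(not hold_position -> escrow_specimen)) is O(not escrow_specimen -> hold_position), and O(not escrow_specimen) is already established, so O(hold_position).
The contrapositive of premise 7 (O(not recuse_self -> not hold_position)) is O(hold_position -> recuse_self), and O(hold_position) is already established, so O(recuse_self).
Premise 8, O(not archive_amendment -> not recuse_self), contraposes to O(recuse_self -> archive_amendment); with O(recuse_self) we get O(archive_amendment).
From O(archive_amendment) and premise 2, O(archive_amendment -> serve_notice), we obtain O(serve_notice).
Premise 3, O(take_oath -> not serve_notice), contraposes to O(serve_notice -> not take_oath); with O(serve_notice) we get O(not take_oath).
Premises 4, 6 do not contribute to this derivation.
Thus O(not take_oath), which is F(take_oath): take_oath is forbidden.

Forbidden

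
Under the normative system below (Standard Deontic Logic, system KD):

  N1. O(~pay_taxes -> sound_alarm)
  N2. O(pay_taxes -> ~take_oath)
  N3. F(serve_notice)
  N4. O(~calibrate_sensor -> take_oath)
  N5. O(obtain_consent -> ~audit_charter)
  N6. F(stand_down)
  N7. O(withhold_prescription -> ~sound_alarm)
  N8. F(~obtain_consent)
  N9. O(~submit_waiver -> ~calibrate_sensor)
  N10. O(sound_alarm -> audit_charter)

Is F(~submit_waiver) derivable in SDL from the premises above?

F(~obtain_consent) at premise 8 means O(obtain_consent).
Applying K to premise 5 (O(obtain_consent -> ~audit_charter)) and O(obtain_consent) yields O(~audit_charter).
Premise 10, O(sound_alarm -> audit_charter), contraposes to O(~audit_charter -> ~sound_alarm); with O(~audit_charter) we get O(~sound_alarm).
Premise 1, O(~pay_taxes -> sound_alarm), contraposes to O(~sound_alarm -> pay_taxes); with O(~sound_alarm) we get O(pay_taxes).
Premise 2 is O(pay_taxes -> ~take_oath); since O(pay_taxes), deontic closure gives O(~take_oath).
The contrapositive of premise 4 (O(~calibrate_sensor -> take_oath)) is O(~take_oath -> calibrate_sensor), and O(~take_oath) is already established, so O(calibrate_sensor).
Premise 9, O(~submit_waiver -> ~calibrate_sensor), contraposes to O(calibrate_sensor -> submit_waiver); with O(calibrate_sensor) we get O(submit_waiver).
Premises 3, 6, 7 do not contribute to this derivation.
So O(submit_waiver) holds, i.e. F(~submit_waiver). The claim follows.

Yes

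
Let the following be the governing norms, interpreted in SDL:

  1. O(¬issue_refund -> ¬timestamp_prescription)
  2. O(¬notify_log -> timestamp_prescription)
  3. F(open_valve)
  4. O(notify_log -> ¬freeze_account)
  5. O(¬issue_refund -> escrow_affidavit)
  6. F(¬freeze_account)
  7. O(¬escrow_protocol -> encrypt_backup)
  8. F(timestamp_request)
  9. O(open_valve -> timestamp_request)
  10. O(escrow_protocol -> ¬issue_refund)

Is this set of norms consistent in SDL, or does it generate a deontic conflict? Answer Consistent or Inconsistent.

Consistent

Premise 9 is O(open_valve -> timestamp_request), but O(open_valve) is not derivable from the premises, so it does not yield O(timestamp_request).
So O(timestamp_request) is not derivable, and the apparent clash with O(¬timestamp_request) does not arise.
A world satisfying every obligation exists (e.g. encrypt_backup=true, escrow_affidavit=false, escrow_protocol=false, freeze_account=true, issue_refund=true, notify_log=false, open_valve=false, timestamp_prescription=true, timestamp_request=false); no atom is both obligatory and forbidden, so the set is consistent.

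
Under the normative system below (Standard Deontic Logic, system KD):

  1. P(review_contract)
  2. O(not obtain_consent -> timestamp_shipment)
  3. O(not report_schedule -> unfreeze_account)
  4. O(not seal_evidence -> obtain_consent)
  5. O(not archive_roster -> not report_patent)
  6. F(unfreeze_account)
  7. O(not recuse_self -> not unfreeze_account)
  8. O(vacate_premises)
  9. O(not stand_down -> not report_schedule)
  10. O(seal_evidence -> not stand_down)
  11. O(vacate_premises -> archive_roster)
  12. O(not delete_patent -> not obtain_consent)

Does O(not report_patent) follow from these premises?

Premise 5 is O(not archive_roster -> not report_patent), but O(not archive_roster) is not derivable from the premises, so it does not yield O(not report_patent).
No other premise forces O(not report_patent). An ideal world satisfying every premise can still have not report_patent false, so O(not report_patent) is not derivable.

No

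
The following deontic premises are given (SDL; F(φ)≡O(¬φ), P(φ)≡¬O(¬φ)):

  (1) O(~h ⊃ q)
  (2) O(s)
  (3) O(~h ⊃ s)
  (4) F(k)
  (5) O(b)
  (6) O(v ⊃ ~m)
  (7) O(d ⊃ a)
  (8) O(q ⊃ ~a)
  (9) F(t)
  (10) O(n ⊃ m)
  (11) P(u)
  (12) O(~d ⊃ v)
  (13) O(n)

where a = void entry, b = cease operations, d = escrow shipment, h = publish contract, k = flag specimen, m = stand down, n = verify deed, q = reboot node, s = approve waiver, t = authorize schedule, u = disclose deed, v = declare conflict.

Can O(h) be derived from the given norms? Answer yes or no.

Yes

From premise 13 we have O(n).
From O(n) and premise 10, O(n ⊃ m), we obtain O(m).
Premise 6 is O(v ⊃ ~m); contrapositively O(m ⊃ ~v). Since O(m) holds, K gives O(~v).
Premise 12, O(~d ⊃ v), contraposes to O(~v ⊃ d); with O(~v) we get O(d).
From O(d) and premise 7, O(d ⊃ a), we obtain O(a).
The contrapositive of premise 8 (O(q ⊃ ~a)) is O(a ⊃ ~q), and O(a) is already established, so O(~q).
Premise 1 is O(~h ⊃ q); contrapositively O(~q ⊃ h). Since O(~q) holds, K gives O(h).
Premises 2, 3, 4, 5, 9, 11 do not contribute to this derivation.
So O(h) follows.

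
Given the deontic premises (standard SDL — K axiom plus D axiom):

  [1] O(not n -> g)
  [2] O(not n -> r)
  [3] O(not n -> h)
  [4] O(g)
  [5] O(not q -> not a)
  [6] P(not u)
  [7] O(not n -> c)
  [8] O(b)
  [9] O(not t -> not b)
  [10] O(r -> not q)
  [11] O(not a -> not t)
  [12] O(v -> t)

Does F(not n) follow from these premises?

Premise 8 gives O(b).
Premise 9 is O(not t -> not b); contrapositively O(b -> t). Since O(b) holds, K gives O(t).
Premise 11 is O(not a -> not t); contrapositively O(t -> a). Since O(t) holds, K gives O(a).
The contrapositive of premise 5 (O(not q -> not a)) is O(a -> q), and O(a) is already established, so O(q).
Premise 10 is O(r -> not q); contrapositively O(q -> not r). Since O(q) holds, K gives O(not r).
The contrapositive of premise 2 (O(not n -> r)) is O(not r -> n), and O(not r) is already established, so O(n).
Premises 1, 3, 4, 6, 7, 12 do not contribute to this derivation.
So O(n) holds, i.e. F(not n). The claim follows.

Yes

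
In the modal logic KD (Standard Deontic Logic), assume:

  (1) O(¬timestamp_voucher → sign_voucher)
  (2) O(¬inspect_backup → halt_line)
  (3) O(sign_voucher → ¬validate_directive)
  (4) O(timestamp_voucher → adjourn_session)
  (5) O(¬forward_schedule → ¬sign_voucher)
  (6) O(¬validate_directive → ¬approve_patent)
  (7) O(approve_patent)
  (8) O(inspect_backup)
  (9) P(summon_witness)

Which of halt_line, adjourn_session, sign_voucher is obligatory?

adjourn_session

From premise 7 we have O(approve_patent).
The contrapositive of premise 6 (O(¬validate_directive → ¬approve_patent)) is O(approve_patent → validate_directive), and O(approve_patent) is already established, so O(validate_directive).
Premise 3, O(sign_voucher → ¬validate_directive), contraposes to O(validate_directive → ¬sign_voucher); with O(validate_directive) we get O(¬sign_voucher).
Premise 1, O(¬timestamp_voucher → sign_voucher), contraposes to O(¬sign_voucher → timestamp_voucher); with O(¬sign_voucher) we get O(timestamp_voucher).
With premise 4, O(timestamp_voucher → adjourn_session), the K-axiom yields O(adjourn_session).
So O(adjourn_session) holds — adjourn_session is obligatory. None of the other listed options is made obligatory by any chain of premises.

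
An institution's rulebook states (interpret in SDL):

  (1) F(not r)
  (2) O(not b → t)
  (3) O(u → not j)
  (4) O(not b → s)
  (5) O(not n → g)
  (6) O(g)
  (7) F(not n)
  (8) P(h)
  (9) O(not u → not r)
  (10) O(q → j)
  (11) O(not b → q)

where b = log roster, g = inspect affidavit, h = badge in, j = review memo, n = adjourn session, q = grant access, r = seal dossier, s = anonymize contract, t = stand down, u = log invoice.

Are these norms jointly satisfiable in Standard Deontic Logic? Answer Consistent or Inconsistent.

Consistent

Premise 5 is O(not n → g); even if O(g) held, inferring O(not n) would be affirming the consequent — invalid.
So O(not n) is not derivable, and the apparent clash with O(n) does not arise.
A world satisfying every obligation exists (e.g. b=true, g=true, h=false, j=false, n=true, q=false, r=true, s=false, t=false, u=true); no atom is both obligatory and forbidden, so the set is consistent.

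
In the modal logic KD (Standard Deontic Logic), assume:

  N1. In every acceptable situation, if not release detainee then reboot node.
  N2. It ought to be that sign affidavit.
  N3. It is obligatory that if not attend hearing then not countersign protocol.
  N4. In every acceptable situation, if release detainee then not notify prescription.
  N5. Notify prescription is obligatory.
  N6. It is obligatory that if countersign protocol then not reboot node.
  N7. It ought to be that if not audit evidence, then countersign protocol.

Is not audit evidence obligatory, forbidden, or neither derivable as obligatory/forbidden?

Premise 5 gives O(notify_prescription).
The contrapositive of premise 4 (O(release_detainee → ¬notify_prescription)) is O(notify_prescription → ¬release_detainee), and O(notify_prescription) is already established, so O(¬release_detainee).
From O(¬release_detainee) and premise 1, O(¬release_detainee → reboot_node), we obtain O(reboot_node).
Premise 6, O(countersign_protocol → ¬reboot_node), contraposes to O(reboot_node → ¬countersign_protocol); with O(reboot_node) we get O(¬countersign_protocol).
Premise 7 is O(¬audit_evidence → countersign_protocol); contrapositively O(¬countersign_protocol → audit_evidence). Since O(¬countersign_protocol) holds, K gives O(audit_evidence).
Premises 2, 3 do not contribute to this derivation.
Thus O(audit_evidence), which is F(¬audit_evidence): ¬audit_evidence is forbidden.

Forbidden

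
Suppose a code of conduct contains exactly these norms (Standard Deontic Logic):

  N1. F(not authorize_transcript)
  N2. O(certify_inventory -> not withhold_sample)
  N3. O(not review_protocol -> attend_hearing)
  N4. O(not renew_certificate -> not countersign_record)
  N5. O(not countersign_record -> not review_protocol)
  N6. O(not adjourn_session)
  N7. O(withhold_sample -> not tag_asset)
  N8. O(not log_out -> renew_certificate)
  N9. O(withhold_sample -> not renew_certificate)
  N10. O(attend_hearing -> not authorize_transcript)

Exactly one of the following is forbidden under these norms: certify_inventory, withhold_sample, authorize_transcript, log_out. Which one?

withhold_sample

Premise 1 is F(not authorize_transcript), i.e. O(authorize_transcript).
The contrapositive of premise 10 (O(attend_hearing -> not authorize_transcript)) is O(authorize_transcript -> not attend_hearing), and O(authorize_transcript) is already established, so O(not attend_hearing).
Premise 3, O(not review_protocol -> attend_hearing), contraposes to O(not attend_hearing -> review_protocol); with O(not attend_hearing) we get O(review_protocol).
Premise 5 is O(not countersign_record -> not review_protocol); contrapositively O(review_protocol -> countersign_record). Since O(review_protocol) holds, K gives O(countersign_record).
Premise 4, O(not renew_certificate -> not countersign_record), contraposes to O(countersign_record -> renew_certificate); with O(countersign_record) we get O(renew_certificate).
The contrapositive of premise 9 (O(withhold_sample -> not renew_certificate)) is O(renew_certificate -> not withhold_sample), and O(renew_certificate) is already established, so O(not withhold_sample).
So O(not withhold_sample) holds, i.e. withhold_sample is forbidden. None of the other listed options is forbidden under the premises.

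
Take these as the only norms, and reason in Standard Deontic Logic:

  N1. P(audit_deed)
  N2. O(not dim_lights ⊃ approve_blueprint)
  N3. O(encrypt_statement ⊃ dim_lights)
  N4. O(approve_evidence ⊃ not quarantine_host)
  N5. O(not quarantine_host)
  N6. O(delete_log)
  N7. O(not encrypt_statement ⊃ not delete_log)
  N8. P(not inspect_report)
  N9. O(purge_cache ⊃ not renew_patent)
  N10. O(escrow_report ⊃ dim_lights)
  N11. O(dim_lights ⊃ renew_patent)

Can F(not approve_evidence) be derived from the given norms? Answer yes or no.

Premise 4 is O(approve_evidence ⊃ not quarantine_host); even if O(not quarantine_host) held, inferring O(approve_evidence) would be affirming the consequent — invalid.
No other premise forces O(approve_evidence). An ideal world satisfying every premise can still have not approve_evidence true, so F(not approve_evidence) is not derivable.

No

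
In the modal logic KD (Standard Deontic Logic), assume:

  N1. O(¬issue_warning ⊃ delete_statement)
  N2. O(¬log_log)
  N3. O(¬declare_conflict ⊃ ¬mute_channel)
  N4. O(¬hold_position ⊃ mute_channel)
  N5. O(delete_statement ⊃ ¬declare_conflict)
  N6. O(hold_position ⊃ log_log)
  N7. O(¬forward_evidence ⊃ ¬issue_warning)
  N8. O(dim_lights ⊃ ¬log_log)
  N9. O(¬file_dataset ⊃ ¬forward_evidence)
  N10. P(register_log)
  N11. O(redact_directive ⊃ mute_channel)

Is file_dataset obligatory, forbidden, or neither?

Premise 2 gives O(¬log_log).
The contrapositive of premise 6 (O(hold_position ⊃ log_log)) is O(¬log_log ⊃ ¬hold_position), and O(¬log_log) is already established, so O(¬hold_position).
With premise 4, O(¬hold_position ⊃ mute_channel), the K-axiom yields O(mute_channel).
Premise 3, O(¬declare_conflict ⊃ ¬mute_channel), contraposes to O(mute_channel ⊃ declare_conflict); with O(mute_channel) we get O(declare_conflict).
Premise 5 is O(delete_statement ⊃ ¬declare_conflict); contrapositively O(declare_conflict ⊃ ¬delete_statement). Since O(declare_conflict) holds, K gives O(¬delete_statement).
Premise 1, O(¬issue_warning ⊃ delete_statement), contraposes to O(¬delete_statement ⊃ issue_warning); with O(¬delete_statement) we get O(issue_warning).
Premise 7 is O(¬forward_evidence ⊃ ¬issue_warning); contrapositively O(issue_warning ⊃ forward_evidence). Since O(issue_warning) holds, K gives O(forward_evidence).
Premise 9, O(¬file_dataset ⊃ ¬forward_evidence), contraposes to O(forward_evidence ⊃ file_dataset); with O(forward_evidence) we get O(file_dataset).
Premises 8, 10, 11 do not contribute to this derivation.
Hence file_dataset is obligatory.

Obligatory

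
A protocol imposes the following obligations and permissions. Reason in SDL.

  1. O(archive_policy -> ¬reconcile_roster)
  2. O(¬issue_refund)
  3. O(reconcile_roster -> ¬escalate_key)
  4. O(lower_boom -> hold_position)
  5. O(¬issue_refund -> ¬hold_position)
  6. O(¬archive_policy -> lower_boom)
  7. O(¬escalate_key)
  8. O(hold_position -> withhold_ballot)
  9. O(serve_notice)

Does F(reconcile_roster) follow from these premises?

Yes

Premise 2 states O(¬issue_refund) outright.
Applying K to premise 5 (O(¬issue_refund -> ¬hold_position)) and O(¬issue_refund) yields O(¬hold_position).
Premise 4, O(lower_boom -> hold_position), contraposes to O(¬hold_position -> ¬lower_boom); with O(¬hold_position) we get O(¬lower_boom).
Premise 6, O(¬archive_policy -> lower_boom), contraposes to O(¬lower_boom -> archive_policy); with O(¬lower_boom) we get O(archive_policy).
Premise 1 is O(archive_policy -> ¬reconcile_roster); since O(archive_policy), deontic closure gives O(¬reconcile_roster).
Premises 3, 7, 8, 9 do not contribute to this derivation.
So O(¬reconcile_roster) holds, i.e. F(reconcile_roster). The claim follows.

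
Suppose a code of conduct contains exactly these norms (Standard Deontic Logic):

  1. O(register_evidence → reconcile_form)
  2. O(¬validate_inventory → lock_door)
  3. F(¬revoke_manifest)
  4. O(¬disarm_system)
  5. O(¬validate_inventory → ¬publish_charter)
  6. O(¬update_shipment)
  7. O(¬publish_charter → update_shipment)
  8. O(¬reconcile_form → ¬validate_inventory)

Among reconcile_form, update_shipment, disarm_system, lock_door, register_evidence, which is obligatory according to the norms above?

From premise 6 we have O(¬update_shipment).
The contrapositive of premise 7 (O(¬publish_charter → update_shipment)) is O(¬update_shipment → publish_charter), and O(¬update_shipment) is already established, so O(publish_charter).
Premise 5, O(¬validate_inventory → ¬publish_charter), contraposes to O(publish_charter → validate_inventory); with O(publish_charter) we get O(validate_inventory).
The contrapositive of premise 8 (O(¬reconcile_form → ¬validate_inventory)) is O(validate_inventory → reconcile_form), and O(validate_inventory) is already established, so O(reconcile_form).
So O(reconcile_form) holds — reconcile_form is obligatory. None of the other listed options is made obligatory by any chain of premises.

reconcile_form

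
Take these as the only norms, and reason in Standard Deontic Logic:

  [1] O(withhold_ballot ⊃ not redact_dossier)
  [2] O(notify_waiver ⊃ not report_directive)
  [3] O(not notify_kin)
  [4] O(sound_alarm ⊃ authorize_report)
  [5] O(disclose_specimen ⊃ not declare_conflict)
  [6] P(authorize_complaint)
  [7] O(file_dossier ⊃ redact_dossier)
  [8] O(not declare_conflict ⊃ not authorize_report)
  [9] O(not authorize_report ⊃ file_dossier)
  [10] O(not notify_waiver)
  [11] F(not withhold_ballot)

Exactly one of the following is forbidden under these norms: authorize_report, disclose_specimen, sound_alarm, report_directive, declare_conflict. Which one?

F(not withhold_ballot) at premise 11 means O(withhold_ballot).
From O(withhold_ballot) and premise 1, O(withhold_ballot ⊃ not redact_dossier), we obtain O(not redact_dossier).
The contrapositive of premise 7 (O(file_dossier ⊃ redact_dossier)) is O(not redact_dossier ⊃ not file_dossier), and O(not redact_dossier) is already established, so O(not file_dossier).
Premise 9 is O(not authorize_report ⊃ file_dossier); contrapositively O(not file_dossier ⊃ authorize_report). Since O(not file_dossier) holds, K gives O(authorize_report).
Premise 8 is O(not declare_conflict ⊃ not authorize_report); contrapositively O(authorize_report ⊃ declare_conflict). Since O(authorize_report) holds, K gives O(declare_conflict).
Premise 5, O(disclose_specimen ⊃ not declare_conflict), contraposes to O(declare_conflict ⊃ not disclose_specimen); with O(declare_conflict) we get O(not disclose_specimen).
So O(not disclose_specimen) holds, i.e. disclose_specimen is forbidden. None of the other listed options is forbidden under the premises.

disclose_specimen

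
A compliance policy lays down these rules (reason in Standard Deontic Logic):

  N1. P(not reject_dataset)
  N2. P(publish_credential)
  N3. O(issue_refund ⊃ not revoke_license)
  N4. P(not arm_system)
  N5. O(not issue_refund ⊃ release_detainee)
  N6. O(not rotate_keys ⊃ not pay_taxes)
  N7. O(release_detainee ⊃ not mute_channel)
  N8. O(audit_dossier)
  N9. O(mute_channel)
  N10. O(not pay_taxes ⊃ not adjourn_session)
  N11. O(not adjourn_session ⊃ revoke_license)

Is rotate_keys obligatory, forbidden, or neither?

Premise 9 gives O(mute_channel).
Premise 7, O(release_detainee ⊃ not mute_channel), contraposes to O(mute_channel ⊃ not release_detainee); with O(mute_channel) we get O(not release_detainee).
The contrapositive of premise 5 (O(not issue_refund ⊃ release_detainee)) is O(not release_detainee ⊃ issue_refund), and O(not release_detainee) is already established, so O(issue_refund).
From O(issue_refund) and premise 3, O(issue_refund ⊃ not revoke_license), we obtain O(not revoke_license).
Premise 11 is O(not adjourn_session ⊃ revoke_license); contrapositively O(not revoke_license ⊃ adjourn_session). Since O(not revoke_license) holds, K gives O(adjourn_session).
The contrapositive of premise 10 (O(not pay_taxes ⊃ not adjourn_session)) is O(adjourn_session ⊃ pay_taxes), and O(adjourn_session) is already established, so O(pay_taxes).
Premise 6 is O(not rotate_keys ⊃ not pay_taxes); contrapositively O(pay_taxes ⊃ rotate_keys). Since O(pay_taxes) holds, K gives O(rotate_keys).
Premises 1, 2, 4, 8 do not contribute to this derivation.
Hence rotate_keys is obligatory.

Obligatory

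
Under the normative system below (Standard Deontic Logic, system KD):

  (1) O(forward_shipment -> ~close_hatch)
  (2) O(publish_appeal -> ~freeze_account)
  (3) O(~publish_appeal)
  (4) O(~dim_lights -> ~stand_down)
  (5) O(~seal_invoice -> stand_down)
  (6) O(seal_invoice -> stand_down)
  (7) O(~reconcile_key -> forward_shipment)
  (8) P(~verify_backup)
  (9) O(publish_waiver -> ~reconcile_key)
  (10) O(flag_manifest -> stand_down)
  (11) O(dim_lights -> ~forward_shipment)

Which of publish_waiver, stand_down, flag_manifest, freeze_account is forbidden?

publish_waiver

Premises 5 and 6 cover both cases: O(~seal_invoice -> stand_down) and O(seal_invoice -> stand_down). Since ~seal_invoice ∨ seal_invoice is a tautology, O(stand_down) follows.
The contrapositive of premise 4 (O(~dim_lights -> ~stand_down)) is O(stand_down -> dim_lights), and O(stand_down) is already established, so O(dim_lights).
Premise 11 is O(dim_lights -> ~forward_shipment); since O(dim_lights), deontic closure gives O(~forward_shipment).
Premise 7 is O(~reconcile_key -> forward_shipment); contrapositively O(~forward_shipment -> reconcile_key). Since O(~forward_shipment) holds, K gives O(reconcile_key).
Premise 9, O(publish_waiver -> ~reconcile_key), contraposes to O(reconcile_key -> ~publish_waiver); with O(reconcile_key) we get O(~publish_waiver).
So O(~publish_waiver) holds, i.e. publish_waiver is forbidden. None of the other listed options is forbidden under the premises.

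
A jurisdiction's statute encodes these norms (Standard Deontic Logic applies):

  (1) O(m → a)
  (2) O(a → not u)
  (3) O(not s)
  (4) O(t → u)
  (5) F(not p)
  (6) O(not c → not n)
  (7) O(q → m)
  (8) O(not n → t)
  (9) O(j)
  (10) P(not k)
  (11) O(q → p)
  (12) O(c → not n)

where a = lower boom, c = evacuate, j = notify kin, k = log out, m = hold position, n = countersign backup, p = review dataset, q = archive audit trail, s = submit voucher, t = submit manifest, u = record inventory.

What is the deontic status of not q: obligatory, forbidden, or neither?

Obligatory

Premises 6 and 12 are O(not c → not n) and O(c → not n); every ideal world satisfies not c or c, so in either case not n holds — hence O(not n).
Premise 8 is O(not n → t); since O(not n), deontic closure gives O(t).
Premise 4 is O(t → u); since O(t), deontic closure gives O(u).
Premise 2 is O(a → not u); contrapositively O(u → not a). Since O(u) holds, K gives O(not a).
Premise 1 is O(m → a); contrapositively O(not a → not m). Since O(not a) holds, K gives O(not m).
Premise 7, O(q → m), contraposes to O(not m → not q); with O(not m) we get O(not q).
Premises 3, 5, 9, 10, 11 do not contribute to this derivation.
Hence not q is obligatory.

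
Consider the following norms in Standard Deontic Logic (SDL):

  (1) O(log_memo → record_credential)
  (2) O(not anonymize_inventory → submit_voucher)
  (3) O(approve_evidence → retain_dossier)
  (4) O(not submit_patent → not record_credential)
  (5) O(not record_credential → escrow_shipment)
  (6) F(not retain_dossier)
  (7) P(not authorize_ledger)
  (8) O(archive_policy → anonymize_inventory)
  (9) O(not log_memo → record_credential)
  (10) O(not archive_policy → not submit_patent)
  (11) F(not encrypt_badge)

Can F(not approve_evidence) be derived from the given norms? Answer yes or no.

No

Premise 3 is O(approve_evidence → retain_dossier); even if O(retain_dossier) held, inferring O(approve_evidence) would be affirming the consequent — invalid.
No other premise forces O(approve_evidence). An ideal world satisfying every premise can still have not approve_evidence true, so F(not approve_evidence) is not derivable.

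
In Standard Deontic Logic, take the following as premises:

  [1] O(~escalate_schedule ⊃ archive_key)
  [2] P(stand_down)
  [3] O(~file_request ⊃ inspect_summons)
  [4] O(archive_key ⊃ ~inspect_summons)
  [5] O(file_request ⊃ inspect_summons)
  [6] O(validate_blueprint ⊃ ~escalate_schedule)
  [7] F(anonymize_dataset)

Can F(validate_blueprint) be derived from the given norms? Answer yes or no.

Yes

Premises 5 and 3 are O(file_request ⊃ inspect_summons) and O(~file_request ⊃ inspect_summons); every ideal world satisfies file_request or ~file_request, so in either case inspect_summons holds — hence O(inspect_summons).
Premise 4 is O(archive_key ⊃ ~inspect_summons); contrapositively O(inspect_summons ⊃ ~archive_key). Since O(inspect_summons) holds, K gives O(~archive_key).
The contrapositive of premise 1 (O(~escalate_schedule ⊃ archive_key)) is O(~archive_key ⊃ escalate_schedule), and O(~archive_key) is already established, so O(escalate_schedule).
The contrapositive of premise 6 (O(validate_blueprint ⊃ ~escalate_schedule)) is O(escalate_schedule ⊃ ~validate_blueprint), and O(escalate_schedule) is already established, so O(~validate_blueprint).
Premises 2, 7 do not contribute to this derivation.
So O(~validate_blueprint) holds, i.e. F(validate_blueprint). The claim follows.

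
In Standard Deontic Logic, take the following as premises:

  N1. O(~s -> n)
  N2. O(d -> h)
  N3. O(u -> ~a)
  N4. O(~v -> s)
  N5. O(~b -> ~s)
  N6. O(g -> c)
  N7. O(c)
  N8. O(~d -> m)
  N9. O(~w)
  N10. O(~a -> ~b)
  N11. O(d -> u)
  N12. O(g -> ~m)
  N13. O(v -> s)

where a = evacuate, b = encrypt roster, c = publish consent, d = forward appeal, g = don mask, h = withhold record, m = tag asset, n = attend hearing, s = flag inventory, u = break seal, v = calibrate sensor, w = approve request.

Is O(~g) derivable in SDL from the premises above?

Yes

Premises 13 and 4 cover both cases: O(v -> s) and O(~v -> s). Since v ∨ ~v is a tautology, O(s) follows.
Premise 5, O(~b -> ~s), contraposes to O(s -> b); with O(s) we get O(b).
Premise 10 is O(~a -> ~b); contrapositively O(b -> a). Since O(b) holds, K gives O(a).
Premise 3, O(u -> ~a), contraposes to O(a -> ~u); with O(a) we get O(~u).
Premise 11 is O(d -> u); contrapositively O(~u -> ~d). Since O(~u) holds, K gives O(~d).
Premise 8 is O(~d -> m); since O(~d), deontic closure gives O(m).
The contrapositive of premise 12 (O(g -> ~m)) is O(m -> ~g), and O(m) is already established, so O(~g).
Premises 1, 2, 6, 7, 9 do not contribute to this derivation.
So O(~g) follows.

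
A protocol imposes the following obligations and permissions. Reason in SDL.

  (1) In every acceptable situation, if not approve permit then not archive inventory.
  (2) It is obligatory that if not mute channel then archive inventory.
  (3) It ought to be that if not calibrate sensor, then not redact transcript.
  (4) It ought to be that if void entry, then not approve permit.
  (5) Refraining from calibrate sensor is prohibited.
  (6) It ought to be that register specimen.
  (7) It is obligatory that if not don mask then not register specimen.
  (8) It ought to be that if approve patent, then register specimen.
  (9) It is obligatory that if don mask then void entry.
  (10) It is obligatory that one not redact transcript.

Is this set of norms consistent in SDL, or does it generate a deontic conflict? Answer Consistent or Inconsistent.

Premise 3 is O(¬calibrate_sensor → ¬redact_transcript); even if O(¬redact_transcript) held, inferring O(¬calibrate_sensor) would be affirming the consequent — invalid.
So O(¬calibrate_sensor) is not derivable, and the apparent clash with O(calibrate_sensor) does not arise.
A world satisfying every obligation exists (e.g. approve_patent=false, approve_permit=false, archive_inventory=false, calibrate_sensor=true, don_mask=true, mute_channel=true, redact_transcript=false, register_specimen=true, void_entry=true); no atom is both obligatory and forbidden, so the set is consistent.

Consistent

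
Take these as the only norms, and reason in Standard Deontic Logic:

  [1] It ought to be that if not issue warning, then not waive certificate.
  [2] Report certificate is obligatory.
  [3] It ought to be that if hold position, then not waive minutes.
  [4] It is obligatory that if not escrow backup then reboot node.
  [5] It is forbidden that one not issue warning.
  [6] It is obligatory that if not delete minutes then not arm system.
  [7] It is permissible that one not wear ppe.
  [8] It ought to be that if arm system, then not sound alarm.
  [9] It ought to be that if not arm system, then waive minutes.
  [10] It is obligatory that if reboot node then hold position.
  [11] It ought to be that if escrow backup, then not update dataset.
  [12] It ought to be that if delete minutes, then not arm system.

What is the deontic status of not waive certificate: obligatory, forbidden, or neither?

Neither

Premise 1 is O(¬issue_warning → ¬waive_certificate), but O(¬issue_warning) is not derivable from the premises, so it does not yield O(¬waive_certificate).
No premise or chain of K-axiom applications forces O(¬waive_certificate), and none forces O(waive_certificate). So ¬waive_certificate is neither obligatory nor forbidden under these norms.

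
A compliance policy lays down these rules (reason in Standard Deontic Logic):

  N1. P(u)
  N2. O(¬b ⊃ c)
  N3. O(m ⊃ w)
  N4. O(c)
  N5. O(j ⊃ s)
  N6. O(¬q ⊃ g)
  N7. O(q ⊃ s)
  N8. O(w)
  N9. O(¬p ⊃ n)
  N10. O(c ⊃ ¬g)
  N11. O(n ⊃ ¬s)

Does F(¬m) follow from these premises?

No

Premise 3 is O(m ⊃ w); even if O(w) held, inferring O(m) would be affirming the consequent — invalid.
No other premise forces O(m). An ideal world satisfying every premise can still have ¬m true, so F(¬m) is not derivable.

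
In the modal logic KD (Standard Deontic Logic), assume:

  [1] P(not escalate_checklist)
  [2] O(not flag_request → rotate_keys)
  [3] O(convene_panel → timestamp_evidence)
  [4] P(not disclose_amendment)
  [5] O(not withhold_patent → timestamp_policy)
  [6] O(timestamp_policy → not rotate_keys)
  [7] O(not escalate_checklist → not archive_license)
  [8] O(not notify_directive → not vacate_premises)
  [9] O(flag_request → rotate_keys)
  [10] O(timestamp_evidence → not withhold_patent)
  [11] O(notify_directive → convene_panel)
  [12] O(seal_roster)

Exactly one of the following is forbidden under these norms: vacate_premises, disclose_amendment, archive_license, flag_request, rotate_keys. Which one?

By case analysis on flag_request: premise 9 gives O(flag_request → rotate_keys) and premise 2 gives O(not flag_request → rotate_keys), so O(rotate_keys) either way.
The contrapositive of premise 6 (O(timestamp_policy → not rotate_keys)) is O(rotate_keys → not timestamp_policy), and O(rotate_keys) is already established, so O(not timestamp_policy).
The contrapositive of premise 5 (O(not withhold_patent → timestamp_policy)) is O(not timestamp_policy → withhold_patent), and O(not timestamp_policy) is already established, so O(withhold_patent).
Premise 10 is O(timestamp_evidence → not withhold_patent); contrapositively O(withhold_patent → not timestamp_evidence). Since O(withhold_patent) holds, K gives O(not timestamp_evidence).
The contrapositive of premise 3 (O(convene_panel → timestamp_evidence)) is O(not timestamp_evidence → not convene_panel), and O(not timestamp_evidence) is already established, so O(not convene_panel).
Premise 11, O(notify_directive → convene_panel), contraposes to O(not convene_panel → not notify_directive); with O(not convene_panel) we get O(not notify_directive).
Premise 8 is O(not notify_directive → not vacate_premises); since O(not notify_directive), deontic closure gives O(not vacate_premises).
So O(not vacate_premises) holds, i.e. vacate_premises is forbidden. None of the other listed options is forbidden under the premises.

vacate_premises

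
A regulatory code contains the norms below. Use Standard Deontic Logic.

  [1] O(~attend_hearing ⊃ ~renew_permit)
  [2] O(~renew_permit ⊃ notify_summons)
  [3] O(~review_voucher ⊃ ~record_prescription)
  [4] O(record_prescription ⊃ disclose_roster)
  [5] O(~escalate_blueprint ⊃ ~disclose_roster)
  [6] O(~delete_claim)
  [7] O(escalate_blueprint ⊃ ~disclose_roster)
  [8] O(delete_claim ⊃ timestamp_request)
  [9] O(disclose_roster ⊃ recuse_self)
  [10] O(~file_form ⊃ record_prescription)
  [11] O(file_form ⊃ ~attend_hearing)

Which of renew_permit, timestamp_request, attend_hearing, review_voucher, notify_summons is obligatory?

notify_summons

Premises 7 and 5 are O(escalate_blueprint ⊃ ~disclose_roster) and O(~escalate_blueprint ⊃ ~disclose_roster); every ideal world satisfies escalate_blueprint or ~escalate_blueprint, so in either case ~disclose_roster holds — hence O(~disclose_roster).
The contrapositive of premise 4 (O(record_prescription ⊃ disclose_roster)) is O(~disclose_roster ⊃ ~record_prescription), and O(~disclose_roster) is already established, so O(~record_prescription).
Premise 10, O(~file_form ⊃ record_prescription), contraposes to O(~record_prescription ⊃ file_form); with O(~record_prescription) we get O(file_form).
Applying K to premise 11 (O(file_form ⊃ ~attend_hearing)) and O(file_form) yields O(~attend_hearing).
From O(~attend_hearing) and premise 1, O(~attend_hearing ⊃ ~renew_permit), we obtain O(~renew_permit).
Applying K to premise 2 (O(~renew_permit ⊃ notify_summons)) and O(~renew_permit) yields O(notify_summons).
So O(notify_summons) holds — notify_summons is obligatory. None of the other listed options is made obligatory by any chain of premises.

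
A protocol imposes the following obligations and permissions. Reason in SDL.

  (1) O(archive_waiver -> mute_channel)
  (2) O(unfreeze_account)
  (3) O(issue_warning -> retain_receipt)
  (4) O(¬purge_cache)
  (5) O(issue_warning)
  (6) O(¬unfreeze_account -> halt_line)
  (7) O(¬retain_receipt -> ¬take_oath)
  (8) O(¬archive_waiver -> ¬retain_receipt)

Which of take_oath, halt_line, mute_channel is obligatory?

Premise 5 states O(issue_warning) outright.
From O(issue_warning) and premise 3, O(issue_warning -> retain_receipt), we obtain O(retain_receipt).
Premise 8, O(¬archive_waiver -> ¬retain_receipt), contraposes to O(retain_receipt -> archive_waiver); with O(retain_receipt) we get O(archive_waiver).
Premise 1 is O(archive_waiver -> mute_channel); since O(archive_waiver), deontic closure gives O(mute_channel).
So O(mute_channel) holds — mute_channel is obligatory. None of the other listed options is made obligatory by any chain of premises.

mute_channel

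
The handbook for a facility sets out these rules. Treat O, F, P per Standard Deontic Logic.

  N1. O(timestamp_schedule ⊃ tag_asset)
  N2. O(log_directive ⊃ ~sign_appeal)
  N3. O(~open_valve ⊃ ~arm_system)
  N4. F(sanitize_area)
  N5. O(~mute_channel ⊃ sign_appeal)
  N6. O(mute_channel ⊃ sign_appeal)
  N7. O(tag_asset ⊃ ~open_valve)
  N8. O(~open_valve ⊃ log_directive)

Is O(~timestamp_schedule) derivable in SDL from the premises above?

Yes

Premises 6 and 5 cover both cases: O(mute_channel ⊃ sign_appeal) and O(~mute_channel ⊃ sign_appeal). Since mute_channel ∨ ~mute_channel is a tautology, O(sign_appeal) follows.
Premise 2, O(log_directive ⊃ ~sign_appeal), contraposes to O(sign_appeal ⊃ ~log_directive); with O(sign_appeal) we get O(~log_directive).
Premise 8 is O(~open_valve ⊃ log_directive); contrapositively O(~log_directive ⊃ open_valve). Since O(~log_directive) holds, K gives O(open_valve).
Premise 7 is O(tag_asset ⊃ ~open_valve); contrapositively O(open_valve ⊃ ~tag_asset). Since O(open_valve) holds, K gives O(~tag_asset).
Premise 1, O(timestamp_schedule ⊃ tag_asset), contraposes to O(~tag_asset ⊃ ~timestamp_schedule); with O(~tag_asset) we get O(~timestamp_schedule).
Premises 3, 4 do not contribute to this derivation.
So O(~timestamp_schedule) follows.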